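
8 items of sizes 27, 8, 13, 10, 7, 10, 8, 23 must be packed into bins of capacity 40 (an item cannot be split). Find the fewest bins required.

3

Total = 27 + 23 + 13 + 10 + 10 + 8 + 8 + 7 = 106.
Lower bound: ⌈106/40⌉ = 3 bins.
A packing using 3 bins:
  bin 1: 27 + 13 = 40
  bin 2: 23 + 10 + 7 = 40
  bin 3: 10 + 8 + 8 = 26
This matches the lower bound, so 3 is optimal.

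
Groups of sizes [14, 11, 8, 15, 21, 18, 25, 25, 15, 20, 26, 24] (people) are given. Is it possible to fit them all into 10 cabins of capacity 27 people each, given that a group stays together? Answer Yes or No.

A valid assignment using 10 cabins:
  cabin 1: 26 = 26
  cabin 2: 25 = 25
  cabin 3: 25 = 25
  cabin 4: 24 = 24
  cabin 5: 21 = 21
  cabin 6: 20 = 20
  cabin 7: 18 + 8 = 26
  cabin 8: 15 + 11 = 26
  cabin 9: 15 = 15
  cabin 10: 14 = 14
Every load is within 27 people, so 10 cabins suffice.

Yes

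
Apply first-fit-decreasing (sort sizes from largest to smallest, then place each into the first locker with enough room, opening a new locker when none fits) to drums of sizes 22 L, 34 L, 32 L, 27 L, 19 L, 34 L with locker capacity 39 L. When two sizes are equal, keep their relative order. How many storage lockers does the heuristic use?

6

Sorted descending: 34, 34, 32, 27, 22, 19.
  34 → locker 1 (new)  [load 34/39]
  34 → locker 2 (new)  [load 34/39]
  32 → locker 3 (new)  [load 32/39]
  27 → locker 4 (new)  [load 27/39]
  22 → locker 5 (new)  [load 22/39]
  19 → locker 6 (new)  [load 19/39]
6 storage lockers opened.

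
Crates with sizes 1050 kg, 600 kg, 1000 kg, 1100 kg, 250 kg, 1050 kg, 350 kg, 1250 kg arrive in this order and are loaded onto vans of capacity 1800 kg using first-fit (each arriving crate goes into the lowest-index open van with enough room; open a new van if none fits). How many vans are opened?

  1050 → van 1 (new)  [load 1050/1800]
  600 → van 1  [load 1650/1800]
  1000 → van 2 (new)  [load 1000/1800]
  1100 → van 3 (new)  [load 1100/1800]
  250 → van 2  [load 1250/1800]
  1050 → van 4 (new)  [load 1050/1800]
  350 → van 2  [load 1600/1800]
  1250 → van 5 (new)  [load 1250/1800]
5 vans opened.

5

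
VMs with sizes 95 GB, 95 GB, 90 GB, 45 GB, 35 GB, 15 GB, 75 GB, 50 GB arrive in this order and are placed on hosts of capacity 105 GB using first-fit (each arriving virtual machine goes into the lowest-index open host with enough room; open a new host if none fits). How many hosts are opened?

  95 → host 1 (new)  [load 95/105]
  95 → host 2 (new)  [load 95/105]
  90 → host 3 (new)  [load 90/105]
  45 → host 4 (new)  [load 45/105]
  35 → host 4  [load 80/105]
  15 → host 3  [load 105/105]
  75 → host 5 (new)  [load 75/105]
  50 → host 6 (new)  [load 50/105]
6 hosts opened.

6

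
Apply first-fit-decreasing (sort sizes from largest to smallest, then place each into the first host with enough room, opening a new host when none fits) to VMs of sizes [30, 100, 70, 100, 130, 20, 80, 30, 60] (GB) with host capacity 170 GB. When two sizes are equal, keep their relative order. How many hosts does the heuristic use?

Sorted descending: 130, 100, 100, 80, 70, 60, 30, 30, 20.
  130 → host 1 (new)  [load 130/170]
  100 → host 2 (new)  [load 100/170]
  100 → host 3 (new)  [load 100/170]
  80 → host 4 (new)  [load 80/170]
  70 → host 2  [load 170/170]
  60 → host 3  [load 160/170]
  30 → host 1  [load 160/170]
  30 → host 4  [load 110/170]
  20 → host 4  [load 130/170]
4 hosts opened.

4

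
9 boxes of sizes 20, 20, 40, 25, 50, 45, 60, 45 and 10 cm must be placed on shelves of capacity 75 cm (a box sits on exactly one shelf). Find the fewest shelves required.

5

Total = 60 + 50 + 45 + 45 + 40 + 25 + 20 + 20 + 10 = 315 cm.
Lower bound: ⌈315/75⌉ = 5 shelves.
A packing using 5 shelves:
  shelf 1: 60 + 10 = 70
  shelf 2: 50 + 25 = 75
  shelf 3: 45 + 20 = 65
  shelf 4: 45 + 20 = 65
  shelf 5: 40 = 40
This matches the lower bound, so 5 is optimal.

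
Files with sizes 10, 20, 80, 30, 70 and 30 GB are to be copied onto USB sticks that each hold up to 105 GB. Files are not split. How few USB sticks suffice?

3

Total = 80 + 70 + 30 + 30 + 20 + 10 = 240 GB.
Lower bound: ⌈240/105⌉ = 3 USB sticks.
A packing using 3 USB sticks:
  USB stick 1: 80 + 20 = 100
  USB stick 2: 70 + 30 = 100
  USB stick 3: 30 + 10 = 40
This matches the lower bound, so 3 is optimal.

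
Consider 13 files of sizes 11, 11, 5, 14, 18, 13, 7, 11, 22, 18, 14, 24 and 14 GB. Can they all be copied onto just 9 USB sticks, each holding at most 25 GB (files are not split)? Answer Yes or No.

Yes

A valid assignment using 8 USB sticks:
  USB stick 1: 24 = 24
  USB stick 2: 22 = 22
  USB stick 3: 18 + 7 = 25
  USB stick 4: 18 + 5 = 23
  USB stick 5: 14 + 11 = 25
  USB stick 6: 14 + 11 = 25
  USB stick 7: 14 + 11 = 25
  USB stick 8: 13 = 13
That uses only 8 ≤ 9, so 9 USB sticks are enough.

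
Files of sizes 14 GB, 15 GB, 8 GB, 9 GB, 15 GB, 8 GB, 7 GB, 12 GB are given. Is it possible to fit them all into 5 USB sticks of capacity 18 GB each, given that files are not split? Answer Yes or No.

No

Total = 88 GB; ⌈88/18⌉ = 5.
The bound of 5 does not rule out 5, but exhaustive search shows no assignment into 5 USB sticks of capacity 18 GB exists — the minimum is 6.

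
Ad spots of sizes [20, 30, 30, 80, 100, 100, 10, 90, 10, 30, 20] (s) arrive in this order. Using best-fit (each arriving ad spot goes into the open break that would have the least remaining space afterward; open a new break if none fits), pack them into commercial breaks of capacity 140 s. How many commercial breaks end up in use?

  20 → break 1 (new)  [load 20/140]
  30 → break 1  [load 50/140]
  30 → break 1  [load 80/140]
  80 → break 2 (new)  [load 80/140]
  100 → break 3 (new)  [load 100/140]
  100 → break 4 (new)  [load 100/140]
  10 → break 3  [load 110/140]
  90 → break 5 (new)  [load 90/140]
  10 → break 3  [load 120/140]
  30 → break 4  [load 130/140]
  20 → break 3  [load 140/140]
5 commercial breaks opened.

5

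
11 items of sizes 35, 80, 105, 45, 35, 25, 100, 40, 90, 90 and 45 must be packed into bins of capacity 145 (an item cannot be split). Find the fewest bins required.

Total = 105 + 100 + 90 + 90 + 80 + 45 + 45 + 40 + 35 + 35 + 25 = 690.
Lower bound: ⌈690/145⌉ = 5 bins.
A packing using 5 bins:
  bin 1: 105 + 40 = 145
  bin 2: 100 + 45 = 145
  bin 3: 90 + 45 = 135
  bin 4: 90 + 35 = 125
  bin 5: 80 + 35 + 25 = 140
This matches the lower bound, so 5 is optimal.

5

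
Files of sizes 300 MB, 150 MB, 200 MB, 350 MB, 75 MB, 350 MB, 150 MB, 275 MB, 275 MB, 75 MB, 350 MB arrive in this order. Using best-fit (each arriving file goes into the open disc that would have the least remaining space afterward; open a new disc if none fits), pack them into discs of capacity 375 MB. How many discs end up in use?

  300 → disc 1 (new)  [load 300/375]
  150 → disc 2 (new)  [load 150/375]
  200 → disc 2  [load 350/375]
  350 → disc 3 (new)  [load 350/375]
  75 → disc 1  [load 375/375]
  350 → disc 4 (new)  [load 350/375]
  150 → disc 5 (new)  [load 150/375]
  275 → disc 6 (new)  [load 275/375]
  275 → disc 7 (new)  [load 275/375]
  75 → disc 6  [load 350/375]
  350 → disc 8 (new)  [load 350/375]
8 discs opened.

8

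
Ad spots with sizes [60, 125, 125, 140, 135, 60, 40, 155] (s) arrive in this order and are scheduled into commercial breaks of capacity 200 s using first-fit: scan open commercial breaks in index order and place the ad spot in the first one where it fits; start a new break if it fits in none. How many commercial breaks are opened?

5

  60 → break 1 (new)  [load 60/200]
  125 → break 1  [load 185/200]
  125 → break 2 (new)  [load 125/200]
  140 → break 3 (new)  [load 140/200]
  135 → break 4 (new)  [load 135/200]
  60 → break 2  [load 185/200]
  40 → break 3  [load 180/200]
  155 → break 5 (new)  [load 155/200]
5 commercial breaks opened.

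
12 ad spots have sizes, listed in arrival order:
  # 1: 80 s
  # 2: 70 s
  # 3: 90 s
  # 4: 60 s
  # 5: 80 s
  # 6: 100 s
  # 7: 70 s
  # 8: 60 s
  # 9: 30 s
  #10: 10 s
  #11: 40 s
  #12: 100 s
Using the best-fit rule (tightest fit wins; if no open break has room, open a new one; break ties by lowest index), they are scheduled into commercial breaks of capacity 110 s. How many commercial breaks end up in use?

  80 → break 1 (new)  [load 80/110]
  70 → break 2 (new)  [load 70/110]
  90 → break 3 (new)  [load 90/110]
  60 → break 4 (new)  [load 60/110]
  80 → break 5 (new)  [load 80/110]
  100 → break 6 (new)  [load 100/110]
  70 → break 7 (new)  [load 70/110]
  60 → break 8 (new)  [load 60/110]
  30 → break 1  [load 110/110]
  10 → break 6  [load 110/110]
  40 → break 2  [load 110/110]
  100 → break 9 (new)  [load 100/110]
9 commercial breaks opened.

9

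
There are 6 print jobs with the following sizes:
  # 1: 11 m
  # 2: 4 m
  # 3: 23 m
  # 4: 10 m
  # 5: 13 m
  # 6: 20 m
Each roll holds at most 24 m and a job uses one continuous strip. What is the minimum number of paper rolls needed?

4

Total = 23 + 20 + 13 + 11 + 10 + 4 = 81 m.
Lower bound: ⌈81/24⌉ = 4 paper rolls.
A packing using 4 paper rolls:
  roll 1: 23 = 23
  roll 2: 20 + 4 = 24
  roll 3: 13 + 11 = 24
  roll 4: 10 = 10
This matches the lower bound, so 4 is optimal.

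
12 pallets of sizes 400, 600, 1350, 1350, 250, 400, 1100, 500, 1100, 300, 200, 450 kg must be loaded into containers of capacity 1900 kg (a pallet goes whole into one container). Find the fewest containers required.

5

Total = 1350 + 1350 + 1100 + 1100 + 600 + 500 + 450 + 400 + 400 + 300 + 250 + 200 = 8000 kg.
Lower bound: ⌈8000/1900⌉ = 5 containers.
A packing using 5 containers:
  container 1: 1350 + 500 = 1850
  container 2: 1350 + 450 = 1800
  container 3: 1100 + 600 + 200 = 1900
  container 4: 1100 + 400 + 400 = 1900
  container 5: 300 + 250 = 550
This matches the lower bound, so 5 is optimal.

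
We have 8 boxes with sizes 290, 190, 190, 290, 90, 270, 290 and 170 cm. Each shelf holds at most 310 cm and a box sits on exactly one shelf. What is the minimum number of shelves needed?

7

Total = 290 + 290 + 290 + 270 + 190 + 190 + 170 + 90 = 1780 cm.
Lower bound: ⌈1780/310⌉ = 6 shelves.
Also, 7 boxes each exceed 155 cm, and no two of those can share a shelf, so at least 7 shelves are needed.
A packing using 7 shelves:
  shelf 1: 290 = 290
  shelf 2: 290 = 290
  shelf 3: 290 = 290
  shelf 4: 270 = 270
  shelf 5: 190 + 90 = 280
  shelf 6: 190 = 190
  shelf 7: 170 = 170
This matches the lower bound, so 7 is optimal.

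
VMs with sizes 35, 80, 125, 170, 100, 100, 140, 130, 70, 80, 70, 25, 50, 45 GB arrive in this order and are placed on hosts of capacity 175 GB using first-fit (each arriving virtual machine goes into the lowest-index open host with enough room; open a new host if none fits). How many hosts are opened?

8

  35 → host 1 (new)  [load 35/175]
  80 → host 1  [load 115/175]
  125 → host 2 (new)  [load 125/175]
  170 → host 3 (new)  [load 170/175]
  100 → host 4 (new)  [load 100/175]
  100 → host 5 (new)  [load 100/175]
  140 → host 6 (new)  [load 140/175]
  130 → host 7 (new)  [load 130/175]
  70 → host 4  [load 170/175]
  80 → host 8 (new)  [load 80/175]
  70 → host 5  [load 170/175]
  25 → host 1  [load 140/175]
  50 → host 2  [load 175/175]
  45 → host 7  [load 175/175]
8 hosts opened.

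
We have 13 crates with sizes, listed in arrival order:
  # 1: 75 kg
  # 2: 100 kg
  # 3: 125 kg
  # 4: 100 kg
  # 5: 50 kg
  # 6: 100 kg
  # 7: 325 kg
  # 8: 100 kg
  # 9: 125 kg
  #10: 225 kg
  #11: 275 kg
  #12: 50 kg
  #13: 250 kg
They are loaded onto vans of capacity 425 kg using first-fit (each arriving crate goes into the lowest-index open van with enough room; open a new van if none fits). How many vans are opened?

6

  75 → van 1 (new)  [load 75/425]
  100 → van 1  [load 175/425]
  125 → van 1  [load 300/425]
  100 → van 1  [load 400/425]
  50 → van 2 (new)  [load 50/425]
  100 → van 2  [load 150/425]
  325 → van 3 (new)  [load 325/425]
  100 → van 2  [load 250/425]
  125 → van 2  [load 375/425]
  225 → van 4 (new)  [load 225/425]
  275 → van 5 (new)  [load 275/425]
  50 → van 2  [load 425/425]
  250 → van 6 (new)  [load 250/425]
6 vans opened.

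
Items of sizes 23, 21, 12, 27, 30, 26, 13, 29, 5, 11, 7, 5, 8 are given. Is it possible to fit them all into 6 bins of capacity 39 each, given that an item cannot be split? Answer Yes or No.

Yes

A valid assignment using 6 bins:
  bin 1: 30 + 8 = 38
  bin 2: 29 + 7 = 36
  bin 3: 27 + 12 = 39
  bin 4: 26 + 13 = 39
  bin 5: 23 + 11 + 5 = 39
  bin 6: 21 + 5 = 26
Every load is within 39, so 6 bins suffice.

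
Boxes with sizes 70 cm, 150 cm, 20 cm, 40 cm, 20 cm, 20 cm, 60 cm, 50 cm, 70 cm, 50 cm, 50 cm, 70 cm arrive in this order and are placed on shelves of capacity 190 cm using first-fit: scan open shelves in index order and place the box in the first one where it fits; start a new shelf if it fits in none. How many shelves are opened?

4

  70 → shelf 1 (new)  [load 70/190]
  150 → shelf 2 (new)  [load 150/190]
  20 → shelf 1  [load 90/190]
  40 → shelf 1  [load 130/190]
  20 → shelf 1  [load 150/190]
  20 → shelf 1  [load 170/190]
  60 → shelf 3 (new)  [load 60/190]
  50 → shelf 3  [load 110/190]
  70 → shelf 3  [load 180/190]
  50 → shelf 4 (new)  [load 50/190]
  50 → shelf 4  [load 100/190]
  70 → shelf 4  [load 170/190]
4 shelves opened.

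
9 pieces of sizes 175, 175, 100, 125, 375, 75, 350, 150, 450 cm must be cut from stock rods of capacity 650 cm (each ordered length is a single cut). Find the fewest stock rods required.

4

Total = 450 + 375 + 350 + 175 + 175 + 150 + 125 + 100 + 75 = 1975 cm.
Lower bound: ⌈1975/650⌉ = 4 stock rods.
A packing using 4 stock rods:
  stock rod 1: 450 + 175 = 625
  stock rod 2: 375 + 175 + 100 = 650
  stock rod 3: 350 + 150 + 125 = 625
  stock rod 4: 75 = 75
This matches the lower bound, so 4 is optimal.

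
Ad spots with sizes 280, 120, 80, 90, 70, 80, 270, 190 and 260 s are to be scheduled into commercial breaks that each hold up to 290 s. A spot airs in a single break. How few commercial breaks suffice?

Total = 280 + 270 + 260 + 190 + 120 + 90 + 80 + 80 + 70 = 1440 s.
Lower bound: ⌈1440/290⌉ = 5 commercial breaks.
A packing using 6 commercial breaks:
  break 1: 280 = 280
  break 2: 270 = 270
  break 3: 260 = 260
  break 4: 190 + 90 = 280
  break 5: 120 + 80 + 80 = 280
  break 6: 70 = 70
No arrangement into 5 commercial breaks stays within capacity, so 6 is optimal.

6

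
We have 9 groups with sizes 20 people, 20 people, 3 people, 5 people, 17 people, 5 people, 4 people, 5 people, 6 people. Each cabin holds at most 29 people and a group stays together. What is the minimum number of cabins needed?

Total = 20 + 20 + 17 + 6 + 5 + 5 + 5 + 4 + 3 = 85 people.
Lower bound: ⌈85/29⌉ = 3 cabins.
A packing using 3 cabins:
  cabin 1: 20 + 6 + 3 = 29
  cabin 2: 20 + 5 + 4 = 29
  cabin 3: 17 + 5 + 5 = 27
This matches the lower bound, so 3 is optimal.

3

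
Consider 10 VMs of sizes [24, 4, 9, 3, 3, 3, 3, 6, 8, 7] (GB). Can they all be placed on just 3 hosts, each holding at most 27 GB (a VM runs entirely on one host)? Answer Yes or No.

Yes

A valid assignment using 3 hosts:
  host 1: 24 + 3 = 27
  host 2: 9 + 8 + 7 + 3 = 27
  host 3: 6 + 4 + 3 + 3 = 16
Every load is within 27 GB, so 3 hosts suffice.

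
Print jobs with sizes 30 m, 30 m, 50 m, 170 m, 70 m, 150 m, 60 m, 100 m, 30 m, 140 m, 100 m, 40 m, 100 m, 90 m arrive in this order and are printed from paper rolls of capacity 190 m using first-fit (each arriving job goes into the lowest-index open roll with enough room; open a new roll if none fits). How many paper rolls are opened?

7

  30 → roll 1 (new)  [load 30/190]
  30 → roll 1  [load 60/190]
  50 → roll 1  [load 110/190]
  170 → roll 2 (new)  [load 170/190]
  70 → roll 1  [load 180/190]
  150 → roll 3 (new)  [load 150/190]
  60 → roll 4 (new)  [load 60/190]
  100 → roll 4  [load 160/190]
  30 → roll 3  [load 180/190]
  140 → roll 5 (new)  [load 140/190]
  100 → roll 6 (new)  [load 100/190]
  40 → roll 5  [load 180/190]
  100 → roll 7 (new)  [load 100/190]
  90 → roll 6  [load 190/190]
7 paper rolls opened.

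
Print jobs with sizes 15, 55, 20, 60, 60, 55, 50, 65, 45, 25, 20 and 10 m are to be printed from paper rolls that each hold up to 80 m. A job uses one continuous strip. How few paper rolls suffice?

Total = 65 + 60 + 60 + 55 + 55 + 50 + 45 + 25 + 20 + 20 + 15 + 10 = 480 m.
Lower bound: ⌈480/80⌉ = 6 paper rolls.
Also, 7 print jobs each exceed 40 m, and no two of those can share a roll, so at least 7 paper rolls are needed.
A packing using 7 paper rolls:
  roll 1: 65 + 15 = 80
  roll 2: 60 + 20 = 80
  roll 3: 60 + 20 = 80
  roll 4: 55 + 25 = 80
  roll 5: 55 + 10 = 65
  roll 6: 50 = 50
  roll 7: 45 = 45
This matches the lower bound, so 7 is optimal.

7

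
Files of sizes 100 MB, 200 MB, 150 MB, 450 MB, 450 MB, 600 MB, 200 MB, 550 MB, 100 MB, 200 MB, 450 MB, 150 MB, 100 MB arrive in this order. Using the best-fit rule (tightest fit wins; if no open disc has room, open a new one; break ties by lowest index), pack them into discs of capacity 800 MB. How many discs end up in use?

6

  100 → disc 1 (new)  [load 100/800]
  200 → disc 1  [load 300/800]
  150 → disc 1  [load 450/800]
  450 → disc 2 (new)  [load 450/800]
  450 → disc 3 (new)  [load 450/800]
  600 → disc 4 (new)  [load 600/800]
  200 → disc 4  [load 800/800]
  550 → disc 5 (new)  [load 550/800]
  100 → disc 5  [load 650/800]
  200 → disc 1  [load 650/800]
  450 → disc 6 (new)  [load 450/800]
  150 → disc 1  [load 800/800]
  100 → disc 5  [load 750/800]
6 discs opened.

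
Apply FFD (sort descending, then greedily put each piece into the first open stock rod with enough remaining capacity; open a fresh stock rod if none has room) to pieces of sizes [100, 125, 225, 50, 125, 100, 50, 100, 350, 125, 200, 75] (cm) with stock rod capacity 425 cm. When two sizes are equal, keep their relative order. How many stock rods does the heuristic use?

Sorted descending: 350, 225, 200, 125, 125, 125, 100, 100, 100, 75, 50, 50.
  350 → stock rod 1 (new)  [load 350/425]
  225 → stock rod 2 (new)  [load 225/425]
  200 → stock rod 2  [load 425/425]
  125 → stock rod 3 (new)  [load 125/425]
  125 → stock rod 3  [load 250/425]
  125 → stock rod 3  [load 375/425]
  100 → stock rod 4 (new)  [load 100/425]
  100 → stock rod 4  [load 200/425]
  100 → stock rod 4  [load 300/425]
  75 → stock rod 1  [load 425/425]
  50 → stock rod 3  [load 425/425]
  50 → stock rod 4  [load 350/425]
4 stock rods opened.

4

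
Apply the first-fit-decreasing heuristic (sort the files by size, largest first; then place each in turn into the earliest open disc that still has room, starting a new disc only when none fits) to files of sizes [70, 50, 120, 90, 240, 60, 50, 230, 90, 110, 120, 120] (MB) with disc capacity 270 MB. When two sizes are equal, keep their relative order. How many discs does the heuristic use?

6

Sorted descending: 240, 230, 120, 120, 120, 110, 90, 90, 70, 60, 50, 50.
  240 → disc 1 (new)  [load 240/270]
  230 → disc 2 (new)  [load 230/270]
  120 → disc 3 (new)  [load 120/270]
  120 → disc 3  [load 240/270]
  120 → disc 4 (new)  [load 120/270]
  110 → disc 4  [load 230/270]
  90 → disc 5 (new)  [load 90/270]
  90 → disc 5  [load 180/270]
  70 → disc 5  [load 250/270]
  60 → disc 6 (new)  [load 60/270]
  50 → disc 6  [load 110/270]
  50 → disc 6  [load 160/270]
6 discs opened.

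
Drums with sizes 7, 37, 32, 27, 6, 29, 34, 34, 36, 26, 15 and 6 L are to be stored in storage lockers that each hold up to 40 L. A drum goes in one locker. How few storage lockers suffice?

Total = 37 + 36 + 34 + 34 + 32 + 29 + 27 + 26 + 15 + 7 + 6 + 6 = 289 L.
Lower bound: ⌈289/40⌉ = 8 storage lockers.
A packing using 9 storage lockers:
  locker 1: 37 = 37
  locker 2: 36 = 36
  locker 3: 34 + 6 = 40
  locker 4: 34 + 6 = 40
  locker 5: 32 + 7 = 39
  locker 6: 29 = 29
  locker 7: 27 = 27
  locker 8: 26 = 26
  locker 9: 15 = 15
No arrangement into 8 storage lockers stays within capacity, so 9 is optimal.

9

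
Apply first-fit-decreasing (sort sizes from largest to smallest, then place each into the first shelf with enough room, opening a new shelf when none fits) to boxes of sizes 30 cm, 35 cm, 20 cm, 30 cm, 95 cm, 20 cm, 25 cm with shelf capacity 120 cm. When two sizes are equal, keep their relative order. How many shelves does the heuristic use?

Sorted descending: 95, 35, 30, 30, 25, 20, 20.
  95 → shelf 1 (new)  [load 95/120]
  35 → shelf 2 (new)  [load 35/120]
  30 → shelf 2  [load 65/120]
  30 → shelf 2  [load 95/120]
  25 → shelf 1  [load 120/120]
  20 → shelf 2  [load 115/120]
  20 → shelf 3 (new)  [load 20/120]
3 shelves opened.

3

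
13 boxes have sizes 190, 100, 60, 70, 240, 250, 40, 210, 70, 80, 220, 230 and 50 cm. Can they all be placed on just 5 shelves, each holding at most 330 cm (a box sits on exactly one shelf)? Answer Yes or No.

Total = 1810 cm; ⌈1810/330⌉ = 6.
At least 6 shelves are required, but only 5 are allowed.

No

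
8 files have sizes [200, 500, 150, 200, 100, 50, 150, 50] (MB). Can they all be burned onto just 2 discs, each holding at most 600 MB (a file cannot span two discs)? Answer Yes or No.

No

Total = 1400 MB; ⌈1400/600⌉ = 3.
At least 3 discs are required, but only 2 are allowed.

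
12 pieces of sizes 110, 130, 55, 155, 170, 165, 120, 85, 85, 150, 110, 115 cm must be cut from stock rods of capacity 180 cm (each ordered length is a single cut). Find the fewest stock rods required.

Total = 170 + 165 + 155 + 150 + 130 + 120 + 115 + 110 + 110 + 85 + 85 + 55 = 1450 cm.
Lower bound: ⌈1450/180⌉ = 9 stock rods.
A packing using 10 stock rods:
  stock rod 1: 170 = 170
  stock rod 2: 165 = 165
  stock rod 3: 155 = 155
  stock rod 4: 150 = 150
  stock rod 5: 130 = 130
  stock rod 6: 120 + 55 = 175
  stock rod 7: 115 = 115
  stock rod 8: 110 = 110
  stock rod 9: 110 = 110
  stock rod 10: 85 + 85 = 170
No arrangement into 9 stock rods stays within capacity, so 10 is optimal.

10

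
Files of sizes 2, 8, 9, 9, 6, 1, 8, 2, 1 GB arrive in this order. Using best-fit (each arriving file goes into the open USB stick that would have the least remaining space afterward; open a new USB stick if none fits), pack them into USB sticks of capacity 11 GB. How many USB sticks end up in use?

  2 → USB stick 1 (new)  [load 2/11]
  8 → USB stick 1  [load 10/11]
  9 → USB stick 2 (new)  [load 9/11]
  9 → USB stick 3 (new)  [load 9/11]
  6 → USB stick 4 (new)  [load 6/11]
  1 → USB stick 1  [load 11/11]
  8 → USB stick 5 (new)  [load 8/11]
  2 → USB stick 2  [load 11/11]
  1 → USB stick 3  [load 10/11]
5 USB sticks opened.

5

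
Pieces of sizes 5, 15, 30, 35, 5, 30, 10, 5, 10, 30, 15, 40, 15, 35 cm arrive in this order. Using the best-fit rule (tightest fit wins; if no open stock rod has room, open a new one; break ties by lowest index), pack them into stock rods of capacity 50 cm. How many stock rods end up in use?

  5 → stock rod 1 (new)  [load 5/50]
  15 → stock rod 1  [load 20/50]
  30 → stock rod 1  [load 50/50]
  35 → stock rod 2 (new)  [load 35/50]
  5 → stock rod 2  [load 40/50]
  30 → stock rod 3 (new)  [load 30/50]
  10 → stock rod 2  [load 50/50]
  5 → stock rod 3  [load 35/50]
  10 → stock rod 3  [load 45/50]
  30 → stock rod 4 (new)  [load 30/50]
  15 → stock rod 4  [load 45/50]
  40 → stock rod 5 (new)  [load 40/50]
  15 → stock rod 6 (new)  [load 15/50]
  35 → stock rod 6  [load 50/50]
6 stock rods opened.

6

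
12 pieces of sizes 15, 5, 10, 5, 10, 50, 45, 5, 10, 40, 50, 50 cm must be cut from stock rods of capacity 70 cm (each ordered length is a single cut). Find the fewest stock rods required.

Total = 50 + 50 + 50 + 45 + 40 + 15 + 10 + 10 + 10 + 5 + 5 + 5 = 295 cm.
Lower bound: ⌈295/70⌉ = 5 stock rods.
A packing using 5 stock rods:
  stock rod 1: 50 + 15 + 5 = 70
  stock rod 2: 50 + 10 + 10 = 70
  stock rod 3: 50 + 10 + 5 + 5 = 70
  stock rod 4: 45 = 45
  stock rod 5: 40 = 40
This matches the lower bound, so 5 is optimal.

5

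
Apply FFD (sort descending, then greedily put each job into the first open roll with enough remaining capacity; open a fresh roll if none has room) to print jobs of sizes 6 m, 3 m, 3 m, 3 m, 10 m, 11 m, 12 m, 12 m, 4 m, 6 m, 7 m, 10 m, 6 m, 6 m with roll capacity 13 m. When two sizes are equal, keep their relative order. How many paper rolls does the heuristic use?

8

Sorted descending: 12, 12, 11, 10, 10, 7, 6, 6, 6, 6, 4, 3, 3, 3.
  12 → roll 1 (new)  [load 12/13]
  12 → roll 2 (new)  [load 12/13]
  11 → roll 3 (new)  [load 11/13]
  10 → roll 4 (new)  [load 10/13]
  10 → roll 5 (new)  [load 10/13]
  7 → roll 6 (new)  [load 7/13]
  6 → roll 6  [load 13/13]
  6 → roll 7 (new)  [load 6/13]
  6 → roll 7  [load 12/13]
  6 → roll 8 (new)  [load 6/13]
  4 → roll 8  [load 10/13]
  3 → roll 4  [load 13/13]
  3 → roll 5  [load 13/13]
  3 → roll 8  [load 13/13]
8 paper rolls opened.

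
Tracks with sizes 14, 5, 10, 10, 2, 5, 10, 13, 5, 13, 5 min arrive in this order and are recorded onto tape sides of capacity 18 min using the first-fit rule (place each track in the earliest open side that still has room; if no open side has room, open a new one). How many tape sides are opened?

  14 → side 1 (new)  [load 14/18]
  5 → side 2 (new)  [load 5/18]
  10 → side 2  [load 15/18]
  10 → side 3 (new)  [load 10/18]
  2 → side 1  [load 16/18]
  5 → side 3  [load 15/18]
  10 → side 4 (new)  [load 10/18]
  13 → side 5 (new)  [load 13/18]
  5 → side 4  [load 15/18]
  13 → side 6 (new)  [load 13/18]
  5 → side 5  [load 18/18]
6 tape sides opened.

6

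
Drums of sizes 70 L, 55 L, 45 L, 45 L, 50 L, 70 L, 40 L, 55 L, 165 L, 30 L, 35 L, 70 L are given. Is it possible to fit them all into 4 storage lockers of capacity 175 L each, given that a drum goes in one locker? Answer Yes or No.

Total = 730 L; ⌈730/175⌉ = 5.
At least 5 storage lockers are required, but only 4 are allowed.

No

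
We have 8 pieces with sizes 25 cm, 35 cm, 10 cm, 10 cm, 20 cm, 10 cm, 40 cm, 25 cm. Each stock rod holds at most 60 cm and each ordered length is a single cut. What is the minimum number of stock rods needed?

3

Total = 40 + 35 + 25 + 25 + 20 + 10 + 10 + 10 = 175 cm.
Lower bound: ⌈175/60⌉ = 3 stock rods.
A packing using 3 stock rods:
  stock rod 1: 40 + 20 = 60
  stock rod 2: 35 + 25 = 60
  stock rod 3: 25 + 10 + 10 + 10 = 55
This matches the lower bound, so 3 is optimal.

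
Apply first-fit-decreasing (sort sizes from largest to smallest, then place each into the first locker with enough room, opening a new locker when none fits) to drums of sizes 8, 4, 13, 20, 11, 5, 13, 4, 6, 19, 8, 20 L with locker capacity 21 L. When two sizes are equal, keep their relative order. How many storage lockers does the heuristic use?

7

Sorted descending: 20, 20, 19, 13, 13, 11, 8, 8, 6, 5, 4, 4.
  20 → locker 1 (new)  [load 20/21]
  20 → locker 2 (new)  [load 20/21]
  19 → locker 3 (new)  [load 19/21]
  13 → locker 4 (new)  [load 13/21]
  13 → locker 5 (new)  [load 13/21]
  11 → locker 6 (new)  [load 11/21]
  8 → locker 4  [load 21/21]
  8 → locker 5  [load 21/21]
  6 → locker 6  [load 17/21]
  5 → locker 7 (new)  [load 5/21]
  4 → locker 6  [load 21/21]
  4 → locker 7  [load 9/21]
7 storage lockers opened.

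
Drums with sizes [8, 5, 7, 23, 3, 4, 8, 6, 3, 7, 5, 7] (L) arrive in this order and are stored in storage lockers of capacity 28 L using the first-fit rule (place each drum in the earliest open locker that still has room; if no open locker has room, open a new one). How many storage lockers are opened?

  8 → locker 1 (new)  [load 8/28]
  5 → locker 1  [load 13/28]
  7 → locker 1  [load 20/28]
  23 → locker 2 (new)  [load 23/28]
  3 → locker 1  [load 23/28]
  4 → locker 1  [load 27/28]
  8 → locker 3 (new)  [load 8/28]
  6 → locker 3  [load 14/28]
  3 → locker 2  [load 26/28]
  7 → locker 3  [load 21/28]
  5 → locker 3  [load 26/28]
  7 → locker 4 (new)  [load 7/28]
4 storage lockers opened.

4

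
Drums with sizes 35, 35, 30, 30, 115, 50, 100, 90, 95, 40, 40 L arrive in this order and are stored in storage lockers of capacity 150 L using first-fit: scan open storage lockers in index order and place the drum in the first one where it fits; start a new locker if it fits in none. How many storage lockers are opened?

  35 → locker 1 (new)  [load 35/150]
  35 → locker 1  [load 70/150]
  30 → locker 1  [load 100/150]
  30 → locker 1  [load 130/150]
  115 → locker 2 (new)  [load 115/150]
  50 → locker 3 (new)  [load 50/150]
  100 → locker 3  [load 150/150]
  90 → locker 4 (new)  [load 90/150]
  95 → locker 5 (new)  [load 95/150]
  40 → locker 4  [load 130/150]
  40 → locker 5  [load 135/150]
5 storage lockers opened.

5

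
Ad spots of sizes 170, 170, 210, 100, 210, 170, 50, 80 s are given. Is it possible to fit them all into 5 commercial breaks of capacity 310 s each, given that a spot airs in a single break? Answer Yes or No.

Yes

A valid assignment using 5 commercial breaks:
  break 1: 210 + 100 = 310
  break 2: 210 + 80 = 290
  break 3: 170 + 50 = 220
  break 4: 170 = 170
  break 5: 170 = 170
Every load is within 310 s, so 5 commercial breaks suffice.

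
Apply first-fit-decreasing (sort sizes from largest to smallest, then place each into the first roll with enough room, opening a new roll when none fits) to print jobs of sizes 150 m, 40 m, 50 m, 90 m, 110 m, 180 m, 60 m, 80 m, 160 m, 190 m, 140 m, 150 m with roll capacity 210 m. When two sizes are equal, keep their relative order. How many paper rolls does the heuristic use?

8

Sorted descending: 190, 180, 160, 150, 150, 140, 110, 90, 80, 60, 50, 40.
  190 → roll 1 (new)  [load 190/210]
  180 → roll 2 (new)  [load 180/210]
  160 → roll 3 (new)  [load 160/210]
  150 → roll 4 (new)  [load 150/210]
  150 → roll 5 (new)  [load 150/210]
  140 → roll 6 (new)  [load 140/210]
  110 → roll 7 (new)  [load 110/210]
  90 → roll 7  [load 200/210]
  80 → roll 8 (new)  [load 80/210]
  60 → roll 4  [load 210/210]
  50 → roll 3  [load 210/210]
  40 → roll 5  [load 190/210]
8 paper rolls opened.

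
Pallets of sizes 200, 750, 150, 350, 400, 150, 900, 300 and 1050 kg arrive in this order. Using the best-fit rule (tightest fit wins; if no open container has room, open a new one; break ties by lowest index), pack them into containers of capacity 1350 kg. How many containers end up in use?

4

  200 → container 1 (new)  [load 200/1350]
  750 → container 1  [load 950/1350]
  150 → container 1  [load 1100/1350]
  350 → container 2 (new)  [load 350/1350]
  400 → container 2  [load 750/1350]
  150 → container 1  [load 1250/1350]
  900 → container 3 (new)  [load 900/1350]
  300 → container 3  [load 1200/1350]
  1050 → container 4 (new)  [load 1050/1350]
4 containers opened.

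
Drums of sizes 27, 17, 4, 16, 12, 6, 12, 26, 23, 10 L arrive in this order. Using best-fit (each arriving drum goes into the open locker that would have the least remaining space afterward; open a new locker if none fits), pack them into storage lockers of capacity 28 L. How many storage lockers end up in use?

  27 → locker 1 (new)  [load 27/28]
  17 → locker 2 (new)  [load 17/28]
  4 → locker 2  [load 21/28]
  16 → locker 3 (new)  [load 16/28]
  12 → locker 3  [load 28/28]
  6 → locker 2  [load 27/28]
  12 → locker 4 (new)  [load 12/28]
  26 → locker 5 (new)  [load 26/28]
  23 → locker 6 (new)  [load 23/28]
  10 → locker 4  [load 22/28]
6 storage lockers opened.

6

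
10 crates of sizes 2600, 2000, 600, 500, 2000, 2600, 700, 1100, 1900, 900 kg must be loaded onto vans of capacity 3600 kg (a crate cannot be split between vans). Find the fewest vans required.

5

Total = 2600 + 2600 + 2000 + 2000 + 1900 + 1100 + 900 + 700 + 600 + 500 = 14900 kg.
Lower bound: ⌈14900/3600⌉ = 5 vans.
A packing using 5 vans:
  van 1: 2600 + 900 = 3500
  van 2: 2600 + 700 = 3300
  van 3: 2000 + 1100 + 500 = 3600
  van 4: 2000 + 600 = 2600
  van 5: 1900 = 1900
This matches the lower bound, so 5 is optimal.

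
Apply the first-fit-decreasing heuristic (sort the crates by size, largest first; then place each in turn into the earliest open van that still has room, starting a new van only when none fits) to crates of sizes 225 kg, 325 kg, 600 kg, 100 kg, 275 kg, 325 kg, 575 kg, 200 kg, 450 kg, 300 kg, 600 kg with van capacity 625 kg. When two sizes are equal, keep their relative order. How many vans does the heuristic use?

7

Sorted descending: 600, 600, 575, 450, 325, 325, 300, 275, 225, 200, 100.
  600 → van 1 (new)  [load 600/625]
  600 → van 2 (new)  [load 600/625]
  575 → van 3 (new)  [load 575/625]
  450 → van 4 (new)  [load 450/625]
  325 → van 5 (new)  [load 325/625]
  325 → van 6 (new)  [load 325/625]
  300 → van 5  [load 625/625]
  275 → van 6  [load 600/625]
  225 → van 7 (new)  [load 225/625]
  200 → van 7  [load 425/625]
  100 → van 4  [load 550/625]
7 vans opened.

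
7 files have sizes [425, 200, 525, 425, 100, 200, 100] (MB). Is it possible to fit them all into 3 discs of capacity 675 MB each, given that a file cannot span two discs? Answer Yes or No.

Total = 1975 MB; ⌈1975/675⌉ = 3.
The bound of 3 does not rule out 3, but exhaustive search shows no assignment into 3 discs of capacity 675 MB exists — the minimum is 4.

No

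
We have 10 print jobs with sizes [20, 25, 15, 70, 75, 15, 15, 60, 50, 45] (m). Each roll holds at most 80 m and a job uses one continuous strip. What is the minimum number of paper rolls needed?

Total = 75 + 70 + 60 + 50 + 45 + 25 + 20 + 15 + 15 + 15 = 390 m.
Lower bound: ⌈390/80⌉ = 5 paper rolls.
A packing using 6 paper rolls:
  roll 1: 75 = 75
  roll 2: 70 = 70
  roll 3: 60 + 20 = 80
  roll 4: 50 + 25 = 75
  roll 5: 45 + 15 + 15 = 75
  roll 6: 15 = 15
No arrangement into 5 paper rolls stays within capacity, so 6 is optimal.

6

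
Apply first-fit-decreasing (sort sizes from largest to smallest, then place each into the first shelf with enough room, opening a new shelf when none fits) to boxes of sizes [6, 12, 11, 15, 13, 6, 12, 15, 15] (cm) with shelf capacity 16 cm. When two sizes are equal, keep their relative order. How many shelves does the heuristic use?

Sorted descending: 15, 15, 15, 13, 12, 12, 11, 6, 6.
  15 → shelf 1 (new)  [load 15/16]
  15 → shelf 2 (new)  [load 15/16]
  15 → shelf 3 (new)  [load 15/16]
  13 → shelf 4 (new)  [load 13/16]
  12 → shelf 5 (new)  [load 12/16]
  12 → shelf 6 (new)  [load 12/16]
  11 → shelf 7 (new)  [load 11/16]
  6 → shelf 8 (new)  [load 6/16]
  6 → shelf 8  [load 12/16]
8 shelves opened.

8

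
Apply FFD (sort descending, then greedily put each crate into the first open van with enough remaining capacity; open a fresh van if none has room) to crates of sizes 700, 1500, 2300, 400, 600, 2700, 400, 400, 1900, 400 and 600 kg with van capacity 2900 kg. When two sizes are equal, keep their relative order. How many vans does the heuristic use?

Sorted descending: 2700, 2300, 1900, 1500, 700, 600, 600, 400, 400, 400, 400.
  2700 → van 1 (new)  [load 2700/2900]
  2300 → van 2 (new)  [load 2300/2900]
  1900 → van 3 (new)  [load 1900/2900]
  1500 → van 4 (new)  [load 1500/2900]
  700 → van 3  [load 2600/2900]
  600 → van 2  [load 2900/2900]
  600 → van 4  [load 2100/2900]
  400 → van 4  [load 2500/2900]
  400 → van 4  [load 2900/2900]
  400 → van 5 (new)  [load 400/2900]
  400 → van 5  [load 800/2900]
5 vans opened.

5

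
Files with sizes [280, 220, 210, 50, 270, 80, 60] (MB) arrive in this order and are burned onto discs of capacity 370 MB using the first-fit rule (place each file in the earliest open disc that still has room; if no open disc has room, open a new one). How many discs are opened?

  280 → disc 1 (new)  [load 280/370]
  220 → disc 2 (new)  [load 220/370]
  210 → disc 3 (new)  [load 210/370]
  50 → disc 1  [load 330/370]
  270 → disc 4 (new)  [load 270/370]
  80 → disc 2  [load 300/370]
  60 → disc 2  [load 360/370]
4 discs opened.

4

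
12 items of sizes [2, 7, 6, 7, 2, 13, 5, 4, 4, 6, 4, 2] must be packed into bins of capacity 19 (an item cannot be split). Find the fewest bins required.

4

Total = 13 + 7 + 7 + 6 + 6 + 5 + 4 + 4 + 4 + 2 + 2 + 2 = 62.
Lower bound: ⌈62/19⌉ = 4 bins.
A packing using 4 bins:
  bin 1: 13 + 6 = 19
  bin 2: 7 + 7 + 5 = 19
  bin 3: 6 + 4 + 4 + 4 = 18
  bin 4: 2 + 2 + 2 = 6
This matches the lower bound, so 4 is optimal.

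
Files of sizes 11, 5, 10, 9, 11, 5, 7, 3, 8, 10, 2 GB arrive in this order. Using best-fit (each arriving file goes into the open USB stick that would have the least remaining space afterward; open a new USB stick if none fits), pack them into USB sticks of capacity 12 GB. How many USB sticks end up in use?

8

  11 → USB stick 1 (new)  [load 11/12]
  5 → USB stick 2 (new)  [load 5/12]
  10 → USB stick 3 (new)  [load 10/12]
  9 → USB stick 4 (new)  [load 9/12]
  11 → USB stick 5 (new)  [load 11/12]
  5 → USB stick 2  [load 10/12]
  7 → USB stick 6 (new)  [load 7/12]
  3 → USB stick 4  [load 12/12]
  8 → USB stick 7 (new)  [load 8/12]
  10 → USB stick 8 (new)  [load 10/12]
  2 → USB stick 2  [load 12/12]
8 USB sticks opened.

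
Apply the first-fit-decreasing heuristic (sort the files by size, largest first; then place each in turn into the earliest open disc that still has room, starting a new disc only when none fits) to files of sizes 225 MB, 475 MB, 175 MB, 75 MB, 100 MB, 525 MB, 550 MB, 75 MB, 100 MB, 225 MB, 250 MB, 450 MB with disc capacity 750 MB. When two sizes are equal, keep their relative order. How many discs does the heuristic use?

Sorted descending: 550, 525, 475, 450, 250, 225, 225, 175, 100, 100, 75, 75.
  550 → disc 1 (new)  [load 550/750]
  525 → disc 2 (new)  [load 525/750]
  475 → disc 3 (new)  [load 475/750]
  450 → disc 4 (new)  [load 450/750]
  250 → disc 3  [load 725/750]
  225 → disc 2  [load 750/750]
  225 → disc 4  [load 675/750]
  175 → disc 1  [load 725/750]
  100 → disc 5 (new)  [load 100/750]
  100 → disc 5  [load 200/750]
  75 → disc 4  [load 750/750]
  75 → disc 5  [load 275/750]
5 discs opened.

5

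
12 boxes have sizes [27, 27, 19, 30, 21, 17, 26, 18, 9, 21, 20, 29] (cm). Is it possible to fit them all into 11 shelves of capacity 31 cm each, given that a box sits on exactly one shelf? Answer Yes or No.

A valid assignment using 11 shelves:
  shelf 1: 30 = 30
  shelf 2: 29 = 29
  shelf 3: 27 = 27
  shelf 4: 27 = 27
  shelf 5: 26 = 26
  shelf 6: 21 + 9 = 30
  shelf 7: 21 = 21
  shelf 8: 20 = 20
  shelf 9: 19 = 19
  shelf 10: 18 = 18
  shelf 11: 17 = 17
Every load is within 31 cm, so 11 shelves suffice.

Yes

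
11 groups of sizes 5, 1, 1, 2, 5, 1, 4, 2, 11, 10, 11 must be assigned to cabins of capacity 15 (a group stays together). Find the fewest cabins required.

Total = 11 + 11 + 10 + 5 + 5 + 4 + 2 + 2 + 1 + 1 + 1 = 53.
Lower bound: ⌈53/15⌉ = 4 cabins.
A packing using 4 cabins:
  cabin 1: 11 + 4 = 15
  cabin 2: 11 + 2 + 2 = 15
  cabin 3: 10 + 5 = 15
  cabin 4: 5 + 1 + 1 + 1 = 8
This matches the lower bound, so 4 is optimal.

4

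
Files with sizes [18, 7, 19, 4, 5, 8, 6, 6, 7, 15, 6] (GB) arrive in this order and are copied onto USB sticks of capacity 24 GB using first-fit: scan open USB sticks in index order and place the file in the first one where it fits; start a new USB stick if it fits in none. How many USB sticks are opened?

5

  18 → USB stick 1 (new)  [load 18/24]
  7 → USB stick 2 (new)  [load 7/24]
  19 → USB stick 3 (new)  [load 19/24]
  4 → USB stick 1  [load 22/24]
  5 → USB stick 2  [load 12/24]
  8 → USB stick 2  [load 20/24]
  6 → USB stick 4 (new)  [load 6/24]
  6 → USB stick 4  [load 12/24]
  7 → USB stick 4  [load 19/24]
  15 → USB stick 5 (new)  [load 15/24]
  6 → USB stick 5  [load 21/24]
5 USB sticks opened.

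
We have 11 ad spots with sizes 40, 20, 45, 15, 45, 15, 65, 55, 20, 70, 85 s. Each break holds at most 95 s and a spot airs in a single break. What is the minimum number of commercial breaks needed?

Total = 85 + 70 + 65 + 55 + 45 + 45 + 40 + 20 + 20 + 15 + 15 = 475 s.
Lower bound: ⌈475/95⌉ = 5 commercial breaks.
A packing using 6 commercial breaks:
  break 1: 85 = 85
  break 2: 70 + 20 = 90
  break 3: 65 + 20 = 85
  break 4: 55 + 40 = 95
  break 5: 45 + 45 = 90
  break 6: 15 + 15 = 30
No arrangement into 5 commercial breaks stays within capacity, so 6 is optimal.

6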